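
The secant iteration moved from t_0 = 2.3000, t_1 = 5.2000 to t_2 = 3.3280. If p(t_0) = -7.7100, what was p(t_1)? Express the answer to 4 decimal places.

The secant line through (2.3000, -7.7100) and (5.2000, p(t_1)) crosses zero at t_2 = 3.3280.
So (2.3000, -7.7100), (5.2000, p(t_1)), (3.3280, 0) are collinear:
p(t_1) = -7.7100 · (5.2000 − 3.3280) / (2.3000 − 3.3280) = -7.7100 · (1.872000)/(-1.028000) = 14.040000

14.0400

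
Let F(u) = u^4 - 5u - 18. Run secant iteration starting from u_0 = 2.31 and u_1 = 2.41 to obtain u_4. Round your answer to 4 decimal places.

2.3339

F(2.31) = -1.076037, F(2.41) = 3.684026
u_2 = 2.410000 − 3.684026·(2.410000 − 2.310000) / (3.684026 − (-1.076037)) = 2.410000 − (0.368403)/(4.760062) = 2.332606
F(2.332606) = -0.058019
u_3 = 2.332606 − (-0.058019)·(2.332606 − 2.410000) / (-0.058019 − 3.684026) = 2.332606 − (0.004490)/(-3.742044) = 2.333805
F(2.333805) = -0.003052
u_4 = 2.333805 − (-0.003052)·(2.333805 − 2.332606) / (-0.003052 − (-0.058019)) = 2.333805 − (-0.000004)/(0.054966) = 2.333872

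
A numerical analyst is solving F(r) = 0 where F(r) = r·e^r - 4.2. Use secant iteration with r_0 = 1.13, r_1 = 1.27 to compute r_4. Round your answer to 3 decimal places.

F(1.13) = -0.70191, F(1.27) = 0.32228
r_2 = 1.27000 − 0.32228·(1.27000 − 1.13000) / (0.32228 − (-0.70191)) = 1.27000 − (0.04512)/(1.02419) = 1.22595
F(1.22595) = -0.02273
r_3 = 1.22595 − (-0.02273)·(1.22595 − 1.27000) / (-0.02273 − 0.32228) = 1.22595 − (0.00100)/(-0.34501) = 1.22885
F(1.22885) = -0.00067
r_4 = 1.22885 − (-0.00067)·(1.22885 − 1.22595) / (-0.00067 − (-0.02273)) = 1.22885 − (0.00000)/(0.02206) = 1.22894

1.229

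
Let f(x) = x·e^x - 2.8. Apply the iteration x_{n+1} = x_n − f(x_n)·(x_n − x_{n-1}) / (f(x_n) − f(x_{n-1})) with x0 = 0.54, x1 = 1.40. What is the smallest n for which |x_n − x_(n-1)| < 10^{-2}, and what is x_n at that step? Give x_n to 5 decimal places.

n = 5, x_n = 1.01476

f(0.54) = -1.8733563, f(1.40) = 2.8772800
x2 = 1.4000000 − 2.8772800·(0.8600000)/(4.7506362) = 0.8791307;  |Δ| = 0.5208693
f(0.8791307) = -0.6823459
x3 = 0.8791307 − (-0.6823459)·(-0.5208693)/(-3.5596259) = 0.9789763;  |Δ| = 0.0998456
f(0.9789763) = -0.1942295
x4 = 0.9789763 − (-0.1942295)·(0.0998456)/(0.4881164) = 1.0187065;  |Δ| = 0.0397302
f(1.0187065) = 0.0214196
x5 = 1.0187065 − 0.0214196·(0.0397302)/(0.2156490) = 1.0147602;  |Δ| = 0.0039462
|x5 − x4| = 0.0039462 < 10^{-2}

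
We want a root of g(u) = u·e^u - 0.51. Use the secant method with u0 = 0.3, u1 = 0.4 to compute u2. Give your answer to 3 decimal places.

g(0.3) = -0.10504, g(0.4) = 0.08673
u2 = 0.40000 − 0.08673·(0.40000 − 0.30000) / (0.08673 − (-0.10504)) = 0.40000 − (0.00867)/(0.19177) = 0.35477

0.355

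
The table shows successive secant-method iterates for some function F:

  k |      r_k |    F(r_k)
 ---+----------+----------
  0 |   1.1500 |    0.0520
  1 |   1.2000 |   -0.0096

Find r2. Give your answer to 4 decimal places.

1.1922

r2 = 1.2000 − (-0.0096)·(1.2000 − 1.1500) / (-0.0096 − 0.0520)
   = 1.2000 − (-0.000480)/(-0.061600) = 1.192208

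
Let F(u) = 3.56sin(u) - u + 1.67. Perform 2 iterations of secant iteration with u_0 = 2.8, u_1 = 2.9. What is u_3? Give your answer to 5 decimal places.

2.81434

F(2.8) = 0.0625578, F(2.9) = -0.3782724
u_2 = 2.9000000 − (-0.3782724)·(2.9000000 − 2.8000000) / (-0.3782724 − 0.0625578) = 2.9000000 − (-0.0378272)/(-0.4408302) = 2.8141909
F(2.8141909) = 0.0006477
u_3 = 2.8141909 − 0.0006477·(2.8141909 − 2.9000000) / (0.0006477 − (-0.3782724)) = 2.8141909 − (-0.0000556)/(0.3789201) = 2.8143376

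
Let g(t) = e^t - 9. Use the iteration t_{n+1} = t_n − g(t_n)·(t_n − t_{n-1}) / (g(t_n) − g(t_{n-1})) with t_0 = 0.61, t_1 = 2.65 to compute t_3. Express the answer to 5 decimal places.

2.10854

g(0.61) = -7.1595686, g(2.65) = 5.1540386
t_2 = 2.6500000 − 5.1540386·(2.6500000 − 0.6100000) / (5.1540386 − (-7.1595686)) = 2.6500000 − (10.5142388)/(12.3136072) = 1.7961285
g(1.7961285) = -2.9737287
t_3 = 1.7961285 − (-2.9737287)·(1.7961285 − 2.6500000) / (-2.9737287 − 5.1540386) = 1.7961285 − (2.5391823)/(-8.1277674) = 2.1085368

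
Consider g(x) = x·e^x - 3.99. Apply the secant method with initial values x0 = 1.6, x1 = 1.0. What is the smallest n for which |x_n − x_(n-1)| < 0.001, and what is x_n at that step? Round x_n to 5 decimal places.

g(1.6) = 3.9348519, g(1.0) = -1.2717182
x2 = 1.0000000 − (-1.2717182)·(-0.6000000)/(-5.2065701) = 1.1465515;  |Δ| = 0.1465515
g(1.1465515) = -0.3814345
x3 = 1.1465515 − (-0.3814345)·(0.1465515)/(0.8902837) = 1.2093403;  |Δ| = 0.0627888
g(1.2093403) = 0.0628297
x4 = 1.2093403 − 0.0628297·(0.0627888)/(0.4442642) = 1.2004605;  |Δ| = 0.0088798
g(1.2004605) = -0.0024952
x5 = 1.2004605 − (-0.0024952)·(-0.0088798)/(-0.0653249) = 1.2007996;  |Δ| = 0.0003392
|x5 − x4| = 0.0003392 < 0.001

n = 5, x_n = 1.20080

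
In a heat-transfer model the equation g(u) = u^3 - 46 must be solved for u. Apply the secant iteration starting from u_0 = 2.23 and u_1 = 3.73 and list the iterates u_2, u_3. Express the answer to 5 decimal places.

g(2.23) = -34.9104330, g(3.73) = 5.8951170
u_2 = 3.7300000 − 5.8951170·(3.7300000 − 2.2300000) / (5.8951170 − (-34.9104330)) = 3.7300000 − (8.8426755)/(40.8055500) = 3.5132972
g(3.5132972) = -2.6344677
u_3 = 3.5132972 − (-2.6344677)·(3.5132972 − 3.7300000) / (-2.6344677 − 5.8951170) = 3.5132972 − (0.5708964)/(-8.5295847) = 3.5802286

3.51330, 3.58023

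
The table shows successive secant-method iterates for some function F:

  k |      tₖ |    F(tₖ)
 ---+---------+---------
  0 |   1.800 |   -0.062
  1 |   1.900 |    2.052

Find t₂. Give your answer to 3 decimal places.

1.803

t₂ = 1.900 − 2.052·(1.900 − 1.800) / (2.052 − (-0.062))
   = 1.900 − (0.20520)/(2.11400) = 1.80293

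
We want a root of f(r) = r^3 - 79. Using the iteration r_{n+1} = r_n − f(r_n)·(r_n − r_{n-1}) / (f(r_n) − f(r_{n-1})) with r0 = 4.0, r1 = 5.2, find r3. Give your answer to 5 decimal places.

f(4.0) = -15.0000000, f(5.2) = 61.6080000
r2 = 5.2000000 − 61.6080000·(5.2000000 − 4.0000000) / (61.6080000 − (-15.0000000)) = 5.2000000 − (73.9296000)/(76.6080000) = 4.2349624
f(4.2349624) = -3.0463449
r3 = 4.2349624 − (-3.0463449)·(4.2349624 − 5.2000000) / (-3.0463449 − 61.6080000) = 4.2349624 − (2.9398373)/(-64.6543449) = 4.2804325

4.28043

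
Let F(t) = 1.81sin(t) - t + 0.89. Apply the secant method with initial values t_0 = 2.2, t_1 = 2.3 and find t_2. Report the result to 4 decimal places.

2.2718

F(2.2) = 0.153378, F(2.3) = -0.060274
t_2 = 2.300000 − (-0.060274)·(2.300000 − 2.200000) / (-0.060274 − 0.153378) = 2.300000 − (-0.006027)/(-0.213652) = 2.271789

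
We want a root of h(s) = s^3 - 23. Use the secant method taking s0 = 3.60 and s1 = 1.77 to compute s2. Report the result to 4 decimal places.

h(3.60) = 23.656000, h(1.77) = -17.454767
s2 = 1.770000 − (-17.454767)·(1.770000 − 3.600000) / (-17.454767 − 23.656000) = 1.770000 − (31.942224)/(-41.110767) = 2.546980

2.5470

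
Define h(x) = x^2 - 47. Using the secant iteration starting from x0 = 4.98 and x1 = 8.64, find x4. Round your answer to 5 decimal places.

h(4.98) = -22.1996000, h(8.64) = 27.6496000
x2 = 8.6400000 − 27.6496000·(8.6400000 − 4.9800000) / (27.6496000 − (-22.1996000)) = 8.6400000 − (101.1975360)/(49.8492000) = 6.6099266
h(6.6099266) = -3.3088706
x3 = 6.6099266 − (-3.3088706)·(6.6099266 − 8.6400000) / (-3.3088706 − 27.6496000) = 6.6099266 − (6.7172503)/(-30.9584706) = 6.8269027
h(6.8269027) = -0.3933989
x4 = 6.8269027 − (-0.3933989)·(6.8269027 − 6.6099266) / (-0.3933989 − (-3.3088706)) = 6.8269027 − (-0.0853582)/(2.9154717) = 6.8561804

6.85618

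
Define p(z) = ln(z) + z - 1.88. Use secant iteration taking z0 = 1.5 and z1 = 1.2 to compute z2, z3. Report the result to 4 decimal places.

1.4854, 1.4848

p(1.5) = 0.025465, p(1.2) = -0.497678
z2 = 1.200000 − (-0.497678)·(1.200000 − 1.500000) / (-0.497678 − 0.025465) = 1.200000 − (0.149304)/(-0.523144) = 1.485397
p(1.485397) = 0.001079
z3 = 1.485397 − 0.001079·(1.485397 − 1.200000) / (0.001079 − (-0.497678)) = 1.485397 − (0.000308)/(0.498757) = 1.484780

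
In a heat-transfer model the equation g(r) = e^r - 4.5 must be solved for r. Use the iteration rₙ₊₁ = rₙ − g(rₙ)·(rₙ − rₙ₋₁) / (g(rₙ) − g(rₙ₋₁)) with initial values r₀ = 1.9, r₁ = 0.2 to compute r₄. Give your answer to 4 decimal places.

g(1.9) = 2.185894, g(0.2) = -3.278597
r₂ = 0.200000 − (-3.278597)·(0.200000 − 1.900000) / (-3.278597 − 2.185894) = 0.200000 − (5.573615)/(-5.464492) = 1.219970
g(1.219970) = -1.112915
r₃ = 1.219970 − (-1.112915)·(1.219970 − 0.200000) / (-1.112915 − (-3.278597)) = 1.219970 − (-1.135140)/(2.165682) = 1.744118
g(1.744118) = 1.220856
r₄ = 1.744118 − 1.220856·(1.744118 − 1.219970) / (1.220856 − (-1.112915)) = 1.744118 − (0.639910)/(2.333771) = 1.469923

1.4699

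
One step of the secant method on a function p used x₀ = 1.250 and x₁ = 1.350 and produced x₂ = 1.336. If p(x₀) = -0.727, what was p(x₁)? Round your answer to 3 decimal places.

The secant line through (1.250, -0.727) and (1.350, p(x₁)) crosses zero at x₂ = 1.336.
So (1.250, -0.727), (1.350, p(x₁)), (1.336, 0) are collinear:
p(x₁) = -0.727 · (1.350 − 1.336) / (1.250 − 1.336) = -0.727 · (0.01400)/(-0.08600) = 0.11835

0.118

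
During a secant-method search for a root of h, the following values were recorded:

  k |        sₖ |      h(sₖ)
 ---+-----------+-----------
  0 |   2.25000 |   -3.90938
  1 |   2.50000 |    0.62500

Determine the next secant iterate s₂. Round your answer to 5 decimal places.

2.46554

s₂ = 2.50000 − 0.62500·(2.50000 − 2.25000) / (0.62500 − (-3.90938))
   = 2.50000 − (0.1562500)/(4.5343800) = 2.4655410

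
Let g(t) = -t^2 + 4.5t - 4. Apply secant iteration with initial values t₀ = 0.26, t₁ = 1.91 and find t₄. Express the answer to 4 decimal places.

1.2455

g(0.26) = -2.897600, g(1.91) = 0.946900
t₂ = 1.910000 − 0.946900·(1.910000 − 0.260000) / (0.946900 − (-2.897600)) = 1.910000 − (1.562385)/(3.844500) = 1.503605
g(1.503605) = 0.505395
t₃ = 1.503605 − 0.505395·(1.503605 − 1.910000) / (0.505395 − 0.946900) = 1.503605 − (-0.205390)/(-0.441505) = 1.038402
g(1.038402) = -0.405471
t₄ = 1.038402 − (-0.405471)·(1.038402 − 1.503605) / (-0.405471 − 0.505395) = 1.038402 − (0.188626)/(-0.910865) = 1.245486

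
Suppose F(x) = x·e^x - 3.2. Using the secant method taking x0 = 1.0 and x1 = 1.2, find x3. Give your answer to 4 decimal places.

1.0826

F(1.0) = -0.481718, F(1.2) = 0.784140
x2 = 1.200000 − 0.784140·(1.200000 − 1.000000) / (0.784140 − (-0.481718)) = 1.200000 − (0.156828)/(1.265858) = 1.076109
F(1.076109) = -0.043508
x3 = 1.076109 − (-0.043508)·(1.076109 − 1.200000) / (-0.043508 − 0.784140) = 1.076109 − (0.005390)/(-0.827648) = 1.082622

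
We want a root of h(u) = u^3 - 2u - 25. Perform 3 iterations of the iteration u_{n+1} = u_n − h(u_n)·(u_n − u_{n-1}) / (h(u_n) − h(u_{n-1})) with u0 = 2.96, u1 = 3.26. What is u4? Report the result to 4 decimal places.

3.1516

h(2.96) = -4.985664, h(3.26) = 3.125976
u2 = 3.260000 − 3.125976·(3.260000 − 2.960000) / (3.125976 − (-4.985664)) = 3.260000 − (0.937793)/(8.111640) = 3.144389
h(3.144389) = -0.199624
u3 = 3.144389 − (-0.199624)·(3.144389 − 3.260000) / (-0.199624 − 3.125976) = 3.144389 − (0.023079)/(-3.325600) = 3.151329
h(3.151329) = -0.007206
u4 = 3.151329 − (-0.007206)·(3.151329 − 3.144389) / (-0.007206 − (-0.199624)) = 3.151329 − (-0.000050)/(0.192418) = 3.151589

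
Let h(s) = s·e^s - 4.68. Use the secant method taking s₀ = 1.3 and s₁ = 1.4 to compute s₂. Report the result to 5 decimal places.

1.29007

h(1.3) = 0.0900857, h(1.4) = 0.9972800
s₂ = 1.4000000 − 0.9972800·(1.4000000 − 1.3000000) / (0.9972800 − 0.0900857) = 1.4000000 − (0.0997280)/(0.9071943) = 1.2900699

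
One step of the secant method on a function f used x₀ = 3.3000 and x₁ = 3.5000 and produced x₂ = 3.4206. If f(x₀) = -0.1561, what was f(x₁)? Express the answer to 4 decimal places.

The secant line through (3.3000, -0.1561) and (3.5000, f(x₁)) crosses zero at x₂ = 3.4206.
So (3.3000, -0.1561), (3.5000, f(x₁)), (3.4206, 0) are collinear:
f(x₁) = -0.1561 · (3.5000 − 3.4206) / (3.3000 − 3.4206) = -0.1561 · (0.079400)/(-0.120600) = 0.102772

0.1028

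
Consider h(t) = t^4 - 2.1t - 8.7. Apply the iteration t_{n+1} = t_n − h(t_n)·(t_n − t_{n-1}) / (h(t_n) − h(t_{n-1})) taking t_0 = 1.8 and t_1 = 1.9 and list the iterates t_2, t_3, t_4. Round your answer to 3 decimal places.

h(1.8) = -1.98240, h(1.9) = 0.34210
t_2 = 1.90000 − 0.34210·(1.90000 − 1.80000) / (0.34210 − (-1.98240)) = 1.90000 − (0.03421)/(2.32450) = 1.88528
h(1.88528) = -0.02611
t_3 = 1.88528 − (-0.02611)·(1.88528 − 1.90000) / (-0.02611 − 0.34210) = 1.88528 − (0.00038)/(-0.36821) = 1.88633
h(1.88633) = -0.00031
t_4 = 1.88633 − (-0.00031)·(1.88633 − 1.88528) / (-0.00031 − (-0.02611)) = 1.88633 − (0.00000)/(0.02580) = 1.88634

1.885, 1.886, 1.886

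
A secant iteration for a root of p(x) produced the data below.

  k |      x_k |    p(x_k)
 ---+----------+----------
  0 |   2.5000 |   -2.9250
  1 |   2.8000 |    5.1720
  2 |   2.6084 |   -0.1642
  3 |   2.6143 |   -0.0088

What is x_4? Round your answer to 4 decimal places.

x_4 = 2.6143 − (-0.0088)·(2.6143 − 2.6084) / (-0.0088 − (-0.1642))
   = 2.6143 − (-0.000052)/(0.155400) = 2.614634

2.6146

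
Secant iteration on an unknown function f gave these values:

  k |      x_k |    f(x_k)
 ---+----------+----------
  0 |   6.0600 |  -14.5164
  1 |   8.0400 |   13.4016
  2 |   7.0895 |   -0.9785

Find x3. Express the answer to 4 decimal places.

x3 = 7.0895 − (-0.9785)·(7.0895 − 8.0400) / (-0.9785 − 13.4016)
   = 7.0895 − (0.930064)/(-14.380100) = 7.154177

7.1542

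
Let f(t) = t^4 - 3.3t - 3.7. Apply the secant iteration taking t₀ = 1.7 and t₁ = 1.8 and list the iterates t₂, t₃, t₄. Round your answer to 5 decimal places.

f(1.7) = -0.9579000, f(1.8) = 0.8576000
t₂ = 1.8000000 − 0.8576000·(1.8000000 − 1.7000000) / (0.8576000 − (-0.9579000)) = 1.8000000 − (0.0857600)/(1.8155000) = 1.7527623
f(1.7527623) = -0.0458517
t₃ = 1.7527623 − (-0.0458517)·(1.7527623 − 1.8000000) / (-0.0458517 − 0.8576000) = 1.7527623 − (0.0021659)/(-0.9034517) = 1.7551597
f(1.7551597) = -0.0020192
t₄ = 1.7551597 − (-0.0020192)·(1.7551597 − 1.7527623) / (-0.0020192 − (-0.0458517)) = 1.7551597 − (-0.0000048)/(0.0438325) = 1.7552702

1.75276, 1.75516, 1.75527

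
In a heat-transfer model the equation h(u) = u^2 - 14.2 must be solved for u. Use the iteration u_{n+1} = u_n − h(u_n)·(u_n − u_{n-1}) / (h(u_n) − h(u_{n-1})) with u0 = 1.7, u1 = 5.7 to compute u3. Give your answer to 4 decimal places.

h(1.7) = -11.310000, h(5.7) = 18.290000
u2 = 5.700000 − 18.290000·(5.700000 − 1.700000) / (18.290000 − (-11.310000)) = 5.700000 − (73.160000)/(29.600000) = 3.228378
h(3.228378) = -3.777573
u3 = 3.228378 − (-3.777573)·(3.228378 − 5.700000) / (-3.777573 − 18.290000) = 3.228378 − (9.336731)/(-22.067573) = 3.651476

3.6515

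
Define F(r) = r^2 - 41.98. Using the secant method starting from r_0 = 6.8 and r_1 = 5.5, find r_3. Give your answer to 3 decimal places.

6.481

F(6.8) = 4.26000, F(5.5) = -11.73000
r_2 = 5.50000 − (-11.73000)·(5.50000 − 6.80000) / (-11.73000 − 4.26000) = 5.50000 − (15.24900)/(-15.99000) = 6.45366
F(6.45366) = -0.33029
r_3 = 6.45366 − (-0.33029)·(6.45366 − 5.50000) / (-0.33029 − (-11.73000)) = 6.45366 − (-0.31499)/(11.39971) = 6.48129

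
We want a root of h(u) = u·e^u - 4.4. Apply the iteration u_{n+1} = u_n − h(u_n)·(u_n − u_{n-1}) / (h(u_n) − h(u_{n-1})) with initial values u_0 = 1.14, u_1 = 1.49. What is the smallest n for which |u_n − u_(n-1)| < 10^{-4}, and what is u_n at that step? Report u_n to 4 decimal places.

n = 5, u_n = 1.2547

h(1.14) = -0.835484, h(1.49) = 2.211272
u_2 = 1.490000 − 2.211272·(0.350000)/(3.046756) = 1.235977;  |Δ| = 0.254023
h(1.235977) = -0.146087
u_3 = 1.235977 − (-0.146087)·(-0.254023)/(-2.357359) = 1.251719;  |Δ| = 0.015742
h(1.251719) = -0.023553
u_4 = 1.251719 − (-0.023553)·(0.015742)/(0.122534) = 1.254745;  |Δ| = 0.003026
h(1.254745) = 0.000321
u_5 = 1.254745 − 0.000321·(0.003026)/(0.023874) = 1.254704;  |Δ| = 0.000041
|u_5 − u_4| = 0.000041 < 10^{-4}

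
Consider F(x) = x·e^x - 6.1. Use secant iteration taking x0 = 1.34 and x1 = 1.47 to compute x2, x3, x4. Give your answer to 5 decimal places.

1.44011, 1.44211, 1.44215

F(1.34) = -0.9824817, F(1.47) = 0.2933757
x2 = 1.4700000 − 0.2933757·(1.4700000 − 1.3400000) / (0.2933757 − (-0.9824817)) = 1.4700000 − (0.0381388)/(1.2758574) = 1.4401073
F(1.4401073) = -0.0210930
x3 = 1.4401073 − (-0.0210930)·(1.4401073 − 1.4700000) / (-0.0210930 − 0.2933757) = 1.4401073 − (0.0006305)/(-0.3144687) = 1.4421123
F(1.4421123) = -0.0004116
x4 = 1.4421123 − (-0.0004116)·(1.4421123 − 1.4401073) / (-0.0004116 − (-0.0210930)) = 1.4421123 − (-0.0000008)/(0.0206814) = 1.4421523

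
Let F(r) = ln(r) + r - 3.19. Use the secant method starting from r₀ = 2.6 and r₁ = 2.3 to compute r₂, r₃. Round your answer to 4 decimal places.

2.3405, 2.3399

F(2.6) = 0.365511, F(2.3) = -0.057091
r₂ = 2.300000 − (-0.057091)·(2.300000 − 2.600000) / (-0.057091 − 0.365511) = 2.300000 − (0.017127)/(-0.422602) = 2.340528
F(2.340528) = 0.000905
r₃ = 2.340528 − 0.000905·(2.340528 − 2.300000) / (0.000905 − (-0.057091)) = 2.340528 − (0.000037)/(0.057996) = 2.339896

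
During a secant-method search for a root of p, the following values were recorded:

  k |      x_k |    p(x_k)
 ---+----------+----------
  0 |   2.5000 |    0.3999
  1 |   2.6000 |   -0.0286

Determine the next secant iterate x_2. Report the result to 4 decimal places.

x_2 = 2.6000 − (-0.0286)·(2.6000 − 2.5000) / (-0.0286 − 0.3999)
   = 2.6000 − (-0.002860)/(-0.428500) = 2.593326

2.5933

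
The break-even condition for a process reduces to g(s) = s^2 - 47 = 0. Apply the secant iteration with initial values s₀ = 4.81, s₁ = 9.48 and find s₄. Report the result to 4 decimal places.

g(4.81) = -23.863900, g(9.48) = 42.870400
s₂ = 9.480000 − 42.870400·(9.480000 − 4.810000) / (42.870400 − (-23.863900)) = 9.480000 − (200.204768)/(66.734300) = 6.479972
g(6.479972) = -5.009963
s₃ = 6.479972 − (-5.009963)·(6.479972 − 9.480000) / (-5.009963 − 42.870400) = 6.479972 − (15.030029)/(-47.880363) = 6.793880
g(6.793880) = -0.843195
s₄ = 6.793880 − (-0.843195)·(6.793880 − 6.479972) / (-0.843195 − (-5.009963)) = 6.793880 − (-0.264686)/(4.166768) = 6.857403

6.8574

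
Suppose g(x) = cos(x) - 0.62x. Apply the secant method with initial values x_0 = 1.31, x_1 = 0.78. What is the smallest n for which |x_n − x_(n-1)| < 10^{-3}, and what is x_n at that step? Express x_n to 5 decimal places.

n = 4, x_n = 0.94489

g(1.31) = -0.5543500, g(0.78) = 0.2273135
x_2 = 0.7800000 − 0.2273135·(-0.5300000)/(0.7816635) = 0.9341279;  |Δ| = 0.1541279
g(0.9341279) = 0.0153606
x_3 = 0.9341279 − 0.0153606·(0.1541279)/(-0.2119530) = 0.9452978;  |Δ| = 0.0111699
g(0.9452978) = -0.0005832
x_4 = 0.9452978 − (-0.0005832)·(0.0111699)/(-0.0159437) = 0.9448893;  |Δ| = 0.0004086
|x_4 − x_3| = 0.0004086 < 10^{-3}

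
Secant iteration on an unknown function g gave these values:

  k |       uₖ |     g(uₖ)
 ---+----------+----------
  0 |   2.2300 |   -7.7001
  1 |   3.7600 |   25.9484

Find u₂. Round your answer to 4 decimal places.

2.5801

u₂ = 3.7600 − 25.9484·(3.7600 − 2.2300) / (25.9484 − (-7.7001))
   = 3.7600 − (39.701052)/(33.648500) = 2.580124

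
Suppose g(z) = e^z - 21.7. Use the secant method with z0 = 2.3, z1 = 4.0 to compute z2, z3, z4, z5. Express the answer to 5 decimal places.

g(2.3) = -11.7258175, g(4.0) = 32.8981500
z2 = 4.0000000 − 32.8981500·(4.0000000 − 2.3000000) / (32.8981500 − (-11.7258175)) = 4.0000000 − (55.9268551)/(44.6239676) = 2.7467081
g(2.7467081) = -6.1087767
z3 = 2.7467081 − (-6.1087767)·(2.7467081 − 4.0000000) / (-6.1087767 − 32.8981500) = 2.7467081 − (7.6560801)/(-39.0069267) = 2.9429830
g(2.9429830) = -2.7276429
z4 = 2.9429830 − (-2.7276429)·(2.9429830 − 2.7467081) / (-2.7276429 − (-6.1087767)) = 2.9429830 − (-0.5353678)/(3.3811338) = 3.1013228
g(3.1013228) = 0.5273331
z5 = 3.1013228 − 0.5273331·(3.1013228 − 2.9429830) / (0.5273331 − (-2.7276429)) = 3.1013228 − (0.0834978)/(3.2549760) = 3.0756704

2.74671, 2.94298, 3.10132, 3.07567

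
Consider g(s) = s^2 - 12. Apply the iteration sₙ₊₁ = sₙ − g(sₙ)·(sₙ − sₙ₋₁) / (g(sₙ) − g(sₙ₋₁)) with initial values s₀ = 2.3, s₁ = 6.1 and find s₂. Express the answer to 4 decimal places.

3.0988

g(2.3) = -6.710000, g(6.1) = 25.210000
s₂ = 6.100000 − 25.210000·(6.100000 − 2.300000) / (25.210000 − (-6.710000)) = 6.100000 − (95.798000)/(31.920000) = 3.098810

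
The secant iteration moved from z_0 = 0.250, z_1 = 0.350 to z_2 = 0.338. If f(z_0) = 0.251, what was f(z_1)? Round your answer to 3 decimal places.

-0.034

The secant line through (0.250, 0.251) and (0.350, f(z_1)) crosses zero at z_2 = 0.338.
So (0.250, 0.251), (0.350, f(z_1)), (0.338, 0) are collinear:
f(z_1) = 0.251 · (0.350 − 0.338) / (0.250 − 0.338) = 0.251 · (0.01200)/(-0.08800) = -0.03423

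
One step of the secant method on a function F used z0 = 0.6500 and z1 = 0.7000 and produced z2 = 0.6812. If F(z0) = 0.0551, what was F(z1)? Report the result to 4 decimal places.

The secant line through (0.6500, 0.0551) and (0.7000, F(z1)) crosses zero at z2 = 0.6812.
So (0.6500, 0.0551), (0.7000, F(z1)), (0.6812, 0) are collinear:
F(z1) = 0.0551 · (0.7000 − 0.6812) / (0.6500 − 0.6812) = 0.0551 · (0.018800)/(-0.031200) = -0.033201

-0.0332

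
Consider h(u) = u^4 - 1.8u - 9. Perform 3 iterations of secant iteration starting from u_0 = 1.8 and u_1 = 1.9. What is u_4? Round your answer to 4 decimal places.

1.8756

h(1.8) = -1.742400, h(1.9) = 0.612100
u_2 = 1.900000 − 0.612100·(1.900000 − 1.800000) / (0.612100 − (-1.742400)) = 1.900000 − (0.061210)/(2.354500) = 1.874003
h(1.874003) = -0.039854
u_3 = 1.874003 − (-0.039854)·(1.874003 − 1.900000) / (-0.039854 − 0.612100) = 1.874003 − (0.001036)/(-0.651954) = 1.875592
h(1.875592) = -0.000825
u_4 = 1.875592 − (-0.000825)·(1.875592 − 1.874003) / (-0.000825 − (-0.039854)) = 1.875592 − (-0.000001)/(0.039029) = 1.875626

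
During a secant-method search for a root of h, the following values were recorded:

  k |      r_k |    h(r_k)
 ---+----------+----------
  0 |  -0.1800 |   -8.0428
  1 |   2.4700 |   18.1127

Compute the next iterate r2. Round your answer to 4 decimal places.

r2 = 2.4700 − 18.1127·(2.4700 − (-0.1800)) / (18.1127 − (-8.0428))
   = 2.4700 − (47.998655)/(26.155500) = 0.634873

0.6349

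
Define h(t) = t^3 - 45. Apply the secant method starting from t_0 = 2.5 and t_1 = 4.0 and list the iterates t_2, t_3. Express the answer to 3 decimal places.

3.411, 3.540

h(2.5) = -29.37500, h(4.0) = 19.00000
t_2 = 4.00000 − 19.00000·(4.00000 − 2.50000) / (19.00000 − (-29.37500)) = 4.00000 − (28.50000)/(48.37500) = 3.41085
h(3.41085) = -5.31843
t_3 = 3.41085 − (-5.31843)·(3.41085 − 4.00000) / (-5.31843 − 19.00000) = 3.41085 − (3.13334)/(-24.31843) = 3.53970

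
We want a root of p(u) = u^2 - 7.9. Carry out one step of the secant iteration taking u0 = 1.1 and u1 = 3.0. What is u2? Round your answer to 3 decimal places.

p(1.1) = -6.69000, p(3.0) = 1.10000
u2 = 3.00000 − 1.10000·(3.00000 − 1.10000) / (1.10000 − (-6.69000)) = 3.00000 − (2.09000)/(7.79000) = 2.73171

2.732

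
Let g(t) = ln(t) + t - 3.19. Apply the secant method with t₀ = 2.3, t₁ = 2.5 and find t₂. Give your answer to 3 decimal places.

2.340

g(2.3) = -0.05709, g(2.5) = 0.22629
t₂ = 2.50000 − 0.22629·(2.50000 − 2.30000) / (0.22629 − (-0.05709)) = 2.50000 − (0.04526)/(0.28338) = 2.34029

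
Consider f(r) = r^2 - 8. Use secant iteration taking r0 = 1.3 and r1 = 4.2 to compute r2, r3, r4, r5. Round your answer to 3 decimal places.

f(1.3) = -6.31000, f(4.2) = 9.64000
r2 = 4.20000 − 9.64000·(4.20000 − 1.30000) / (9.64000 − (-6.31000)) = 4.20000 − (27.95600)/(15.95000) = 2.44727
f(2.44727) = -2.01086
r3 = 2.44727 − (-2.01086)·(2.44727 − 4.20000) / (-2.01086 − 9.64000) = 2.44727 − (3.52448)/(-11.65086) = 2.74978
f(2.74978) = -0.43870
r4 = 2.74978 − (-0.43870)·(2.74978 − 2.44727) / (-0.43870 − (-2.01086)) = 2.74978 − (-0.13271)/(1.57215) = 2.83420
f(2.83420) = 0.03266
r5 = 2.83420 − 0.03266·(2.83420 − 2.74978) / (0.03266 − (-0.43870)) = 2.83420 − (0.00276)/(0.47137) = 2.82835

2.447, 2.750, 2.834, 2.828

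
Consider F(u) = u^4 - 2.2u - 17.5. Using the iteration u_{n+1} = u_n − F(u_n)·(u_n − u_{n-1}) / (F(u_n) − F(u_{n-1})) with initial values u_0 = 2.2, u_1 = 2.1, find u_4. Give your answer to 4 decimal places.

2.1726

F(2.2) = 1.085600, F(2.1) = -2.671900
u_2 = 2.100000 − (-2.671900)·(2.100000 − 2.200000) / (-2.671900 − 1.085600) = 2.100000 − (0.267190)/(-3.757500) = 2.171108
F(2.171108) = -0.057359
u_3 = 2.171108 − (-0.057359)·(2.171108 − 2.100000) / (-0.057359 − (-2.671900)) = 2.171108 − (-0.004079)/(2.614541) = 2.172668
F(2.172668) = 0.003138
u_4 = 2.172668 − 0.003138·(2.172668 − 2.171108) / (0.003138 − (-0.057359)) = 2.172668 − (0.000005)/(0.060497) = 2.172588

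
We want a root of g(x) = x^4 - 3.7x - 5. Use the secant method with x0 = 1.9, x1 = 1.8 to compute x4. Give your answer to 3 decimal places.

g(1.9) = 1.00210, g(1.8) = -1.16240
x2 = 1.80000 − (-1.16240)·(1.80000 − 1.90000) / (-1.16240 − 1.00210) = 1.80000 − (0.11624)/(-2.16450) = 1.85370
g(1.85370) = -0.05113
x3 = 1.85370 − (-0.05113)·(1.85370 − 1.80000) / (-0.05113 − (-1.16240)) = 1.85370 − (-0.00275)/(1.11127) = 1.85617
g(1.85617) = 0.00281
x4 = 1.85617 − 0.00281·(1.85617 − 1.85370) / (0.00281 − (-0.05113)) = 1.85617 − (0.00001)/(0.05394) = 1.85605

1.856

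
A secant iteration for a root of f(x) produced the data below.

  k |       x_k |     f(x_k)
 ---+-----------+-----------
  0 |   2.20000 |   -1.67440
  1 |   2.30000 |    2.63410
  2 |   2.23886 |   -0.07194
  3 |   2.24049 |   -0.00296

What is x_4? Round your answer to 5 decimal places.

x_4 = 2.24049 − (-0.00296)·(2.24049 − 2.23886) / (-0.00296 − (-0.07194))
   = 2.24049 − (-0.0000048)/(0.0689800) = 2.2405599

2.24056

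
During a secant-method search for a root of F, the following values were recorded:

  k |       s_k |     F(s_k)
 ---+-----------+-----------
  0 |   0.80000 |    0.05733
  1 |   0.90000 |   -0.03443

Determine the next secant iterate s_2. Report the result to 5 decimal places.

0.86248

s_2 = 0.90000 − (-0.03443)·(0.90000 − 0.80000) / (-0.03443 − 0.05733)
   = 0.90000 − (-0.0034430)/(-0.0917600) = 0.8624782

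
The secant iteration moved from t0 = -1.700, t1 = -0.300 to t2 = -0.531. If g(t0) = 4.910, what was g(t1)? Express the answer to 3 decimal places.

The secant line through (-1.700, 4.910) and (-0.300, g(t1)) crosses zero at t2 = -0.531.
So (-1.700, 4.910), (-0.300, g(t1)), (-0.531, 0) are collinear:
g(t1) = 4.910 · (-0.300 − (-0.531)) / (-1.700 − (-0.531)) = 4.910 · (0.23100)/(-1.16900) = -0.97024

-0.970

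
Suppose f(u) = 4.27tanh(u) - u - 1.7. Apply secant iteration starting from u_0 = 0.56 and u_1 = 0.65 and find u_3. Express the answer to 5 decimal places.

f(0.56) = -0.0909364, f(0.65) = 0.0910308
u_2 = 0.6500000 − 0.0910308·(0.6500000 − 0.5600000) / (0.0910308 − (-0.0909364)) = 0.6500000 − (0.0081928)/(0.1819671) = 0.6049767
f(0.6049767) = 0.0033058
u_3 = 0.6049767 − 0.0033058·(0.6049767 − 0.6500000) / (0.0033058 − 0.0910308) = 0.6049767 − (-0.0001488)/(-0.0877249) = 0.6032800

0.60328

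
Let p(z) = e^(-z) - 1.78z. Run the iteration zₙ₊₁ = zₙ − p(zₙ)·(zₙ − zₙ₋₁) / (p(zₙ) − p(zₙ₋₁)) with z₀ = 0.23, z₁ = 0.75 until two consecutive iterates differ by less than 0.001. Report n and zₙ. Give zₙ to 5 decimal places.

p(0.23) = 0.3851336, p(0.75) = -0.8626334
z₂ = 0.7500000 − (-0.8626334)·(0.5200000)/(-1.2477670) = 0.3905023;  |Δ| = 0.3594977
p(0.3905023) = -0.0183772
z₃ = 0.3905023 − (-0.0183772)·(-0.3594977)/(0.8442562) = 0.3826770;  |Δ| = 0.0078253
p(0.3826770) = 0.0008681
z₄ = 0.3826770 − 0.0008681·(-0.0078253)/(0.0192453) = 0.3830300;  |Δ| = 0.0003530
|z₄ − z₃| = 0.0003530 < 0.001

n = 4, zₙ = 0.38303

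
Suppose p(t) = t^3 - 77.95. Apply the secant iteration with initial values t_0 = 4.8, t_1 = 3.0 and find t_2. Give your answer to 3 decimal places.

p(4.8) = 32.64200, p(3.0) = -50.95000
t_2 = 3.00000 − (-50.95000)·(3.00000 − 4.80000) / (-50.95000 − 32.64200) = 3.00000 − (91.71000)/(-83.59200) = 4.09711

4.097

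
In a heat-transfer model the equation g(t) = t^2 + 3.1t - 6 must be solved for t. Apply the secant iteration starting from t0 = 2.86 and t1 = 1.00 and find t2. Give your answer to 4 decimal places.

1.2730

g(2.86) = 11.045600, g(1.00) = -1.900000
t2 = 1.000000 − (-1.900000)·(1.000000 − 2.860000) / (-1.900000 − 11.045600) = 1.000000 − (3.534000)/(-12.945600) = 1.272989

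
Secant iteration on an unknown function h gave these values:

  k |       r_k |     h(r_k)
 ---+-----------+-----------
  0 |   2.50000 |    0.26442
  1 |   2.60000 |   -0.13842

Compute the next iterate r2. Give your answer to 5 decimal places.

2.56564

r2 = 2.60000 − (-0.13842)·(2.60000 − 2.50000) / (-0.13842 − 0.26442)
   = 2.60000 − (-0.0138420)/(-0.4028400) = 2.5656390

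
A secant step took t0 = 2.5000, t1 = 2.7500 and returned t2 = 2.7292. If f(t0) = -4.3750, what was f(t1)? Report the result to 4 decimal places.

0.3970

The secant line through (2.5000, -4.3750) and (2.7500, f(t1)) crosses zero at t2 = 2.7292.
So (2.5000, -4.3750), (2.7500, f(t1)), (2.7292, 0) are collinear:
f(t1) = -4.3750 · (2.7500 − 2.7292) / (2.5000 − 2.7292) = -4.3750 · (0.020800)/(-0.229200) = 0.397033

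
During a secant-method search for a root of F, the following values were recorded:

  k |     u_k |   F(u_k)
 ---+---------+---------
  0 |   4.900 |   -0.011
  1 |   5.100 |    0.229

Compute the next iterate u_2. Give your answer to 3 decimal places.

4.909

u_2 = 5.100 − 0.229·(5.100 − 4.900) / (0.229 − (-0.011))
   = 5.100 − (0.04580)/(0.24000) = 4.90917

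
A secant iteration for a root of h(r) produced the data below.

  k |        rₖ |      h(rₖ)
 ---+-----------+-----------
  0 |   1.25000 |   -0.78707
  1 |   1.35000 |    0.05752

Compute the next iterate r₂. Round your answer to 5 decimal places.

r₂ = 1.35000 − 0.05752·(1.35000 − 1.25000) / (0.05752 − (-0.78707))
   = 1.35000 − (0.0057520)/(0.8445900) = 1.3431896

1.34319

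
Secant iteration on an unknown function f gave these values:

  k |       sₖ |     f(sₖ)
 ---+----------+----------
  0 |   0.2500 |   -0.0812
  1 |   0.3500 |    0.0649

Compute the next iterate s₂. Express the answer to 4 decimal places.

0.3056

s₂ = 0.3500 − 0.0649·(0.3500 − 0.2500) / (0.0649 − (-0.0812))
   = 0.3500 − (0.006490)/(0.146100) = 0.305578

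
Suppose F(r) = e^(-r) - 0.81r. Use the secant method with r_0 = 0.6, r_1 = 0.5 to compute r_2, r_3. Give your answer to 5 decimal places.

0.64528, 0.64662

F(0.6) = 0.0628116, F(0.5) = 0.2015307
r_2 = 0.5000000 − 0.2015307·(0.5000000 − 0.6000000) / (0.2015307 − 0.0628116) = 0.5000000 − (-0.0201531)/(0.1387190) = 0.6452798
F(0.6452798) = 0.0018392
r_3 = 0.6452798 − 0.0018392·(0.6452798 − 0.5000000) / (0.0018392 − 0.2015307) = 0.6452798 − (0.0002672)/(-0.1996915) = 0.6466178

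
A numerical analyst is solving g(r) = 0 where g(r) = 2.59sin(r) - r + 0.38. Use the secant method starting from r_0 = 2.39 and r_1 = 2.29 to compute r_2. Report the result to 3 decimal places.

2.304

g(2.39) = -0.24154, g(2.29) = 0.03854
r_2 = 2.29000 − 0.03854·(2.29000 − 2.39000) / (0.03854 − (-0.24154)) = 2.29000 − (-0.00385)/(0.28008) = 2.30376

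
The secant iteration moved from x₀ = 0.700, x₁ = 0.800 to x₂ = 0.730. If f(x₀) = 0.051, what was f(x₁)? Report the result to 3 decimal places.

The secant line through (0.700, 0.051) and (0.800, f(x₁)) crosses zero at x₂ = 0.730.
So (0.700, 0.051), (0.800, f(x₁)), (0.730, 0) are collinear:
f(x₁) = 0.051 · (0.800 − 0.730) / (0.700 − 0.730) = 0.051 · (0.07000)/(-0.03000) = -0.11900

-0.119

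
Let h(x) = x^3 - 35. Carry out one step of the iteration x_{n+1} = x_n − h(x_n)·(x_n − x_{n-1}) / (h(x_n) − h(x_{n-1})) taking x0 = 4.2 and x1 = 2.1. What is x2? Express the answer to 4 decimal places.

2.9338

h(4.2) = 39.088000, h(2.1) = -25.739000
x2 = 2.100000 − (-25.739000)·(2.100000 − 4.200000) / (-25.739000 − 39.088000) = 2.100000 − (54.051900)/(-64.827000) = 2.933787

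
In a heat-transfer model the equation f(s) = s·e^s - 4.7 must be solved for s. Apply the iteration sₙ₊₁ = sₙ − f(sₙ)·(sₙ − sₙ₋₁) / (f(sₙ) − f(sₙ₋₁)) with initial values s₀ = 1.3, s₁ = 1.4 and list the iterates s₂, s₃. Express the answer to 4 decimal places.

1.2923, 1.2917

f(1.3) = 0.070086, f(1.4) = 0.977280
s₂ = 1.400000 − 0.977280·(1.400000 − 1.300000) / (0.977280 − 0.070086) = 1.400000 − (0.097728)/(0.907194) = 1.292274
f(1.292274) = 0.005247
s₃ = 1.292274 − 0.005247·(1.292274 − 1.400000) / (0.005247 − 0.977280) = 1.292274 − (-0.000565)/(-0.972033) = 1.291693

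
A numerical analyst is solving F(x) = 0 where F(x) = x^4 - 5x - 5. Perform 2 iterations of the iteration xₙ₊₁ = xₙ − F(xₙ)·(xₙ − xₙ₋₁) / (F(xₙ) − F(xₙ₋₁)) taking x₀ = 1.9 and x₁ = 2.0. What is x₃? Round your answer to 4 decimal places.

1.9616

F(1.9) = -1.467900, F(2.0) = 1.000000
x₂ = 2.000000 − 1.000000·(2.000000 − 1.900000) / (1.000000 − (-1.467900)) = 2.000000 − (0.100000)/(2.467900) = 1.959480
F(1.959480) = -0.055172
x₃ = 1.959480 − (-0.055172)·(1.959480 − 2.000000) / (-0.055172 − 1.000000) = 1.959480 − (0.002236)/(-1.055172) = 1.961598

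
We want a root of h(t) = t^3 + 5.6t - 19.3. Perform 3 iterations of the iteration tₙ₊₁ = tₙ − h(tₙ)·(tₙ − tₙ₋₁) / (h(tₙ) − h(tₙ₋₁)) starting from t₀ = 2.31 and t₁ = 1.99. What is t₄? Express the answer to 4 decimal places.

h(2.31) = 5.962391, h(1.99) = -0.275401
t₂ = 1.990000 − (-0.275401)·(1.990000 − 2.310000) / (-0.275401 − 5.962391) = 1.990000 − (0.088128)/(-6.237792) = 2.004128
h(2.004128) = -0.027243
t₃ = 2.004128 − (-0.027243)·(2.004128 − 1.990000) / (-0.027243 − (-0.275401)) = 2.004128 − (-0.000385)/(0.248158) = 2.005679
h(2.005679) = 0.000146
t₄ = 2.005679 − 0.000146·(2.005679 − 2.004128) / (0.000146 − (-0.027243)) = 2.005679 − (0.000000)/(0.027389) = 2.005671

2.0057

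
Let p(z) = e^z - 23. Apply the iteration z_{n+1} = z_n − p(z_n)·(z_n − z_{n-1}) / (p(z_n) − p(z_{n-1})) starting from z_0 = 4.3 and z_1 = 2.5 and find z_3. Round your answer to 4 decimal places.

p(4.3) = 50.699794, p(2.5) = -10.817506
z_2 = 2.500000 − (-10.817506)·(2.500000 − 4.300000) / (-10.817506 − 50.699794) = 2.500000 − (19.471511)/(-61.517300) = 2.816521
p(2.816521) = -6.281416
z_3 = 2.816521 − (-6.281416)·(2.816521 − 2.500000) / (-6.281416 − (-10.817506)) = 2.816521 − (-1.988200)/(4.536090) = 3.254828

3.2548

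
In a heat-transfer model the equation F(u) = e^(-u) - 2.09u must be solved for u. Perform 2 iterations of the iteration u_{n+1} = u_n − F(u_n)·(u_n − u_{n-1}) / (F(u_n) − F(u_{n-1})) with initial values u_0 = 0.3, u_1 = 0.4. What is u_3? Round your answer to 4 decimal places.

F(0.3) = 0.113818, F(0.4) = -0.165680
u_2 = 0.400000 − (-0.165680)·(0.400000 − 0.300000) / (-0.165680 − 0.113818) = 0.400000 − (-0.016568)/(-0.279498) = 0.340722
F(0.340722) = -0.000853
u_3 = 0.340722 − (-0.000853)·(0.340722 − 0.400000) / (-0.000853 − (-0.165680)) = 0.340722 − (0.000051)/(0.164827) = 0.340415

0.3404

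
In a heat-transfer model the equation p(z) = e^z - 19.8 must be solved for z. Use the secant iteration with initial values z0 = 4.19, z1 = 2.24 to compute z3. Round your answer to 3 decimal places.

3.161

p(4.19) = 46.22279, p(2.24) = -10.40667
z2 = 2.24000 − (-10.40667)·(2.24000 − 4.19000) / (-10.40667 − 46.22279) = 2.24000 − (20.29300)/(-56.62946) = 2.59835
p(2.59835) = -6.35850
z3 = 2.59835 − (-6.35850)·(2.59835 − 2.24000) / (-6.35850 − (-10.40667)) = 2.59835 − (-2.27855)/(4.04817) = 3.16121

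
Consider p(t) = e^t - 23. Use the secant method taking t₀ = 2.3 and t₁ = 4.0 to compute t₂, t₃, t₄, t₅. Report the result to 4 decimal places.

2.7962, 3.0047, 3.1595, 3.1339

p(2.3) = -13.025818, p(4.0) = 31.598150
t₂ = 4.000000 − 31.598150·(4.000000 − 2.300000) / (31.598150 − (-13.025818)) = 4.000000 − (53.716855)/(44.623968) = 2.796233
p(2.796233) = -6.617182
t₃ = 2.796233 − (-6.617182)·(2.796233 − 4.000000) / (-6.617182 − 31.598150) = 2.796233 − (7.965545)/(-38.215332) = 3.004672
p(3.004672) = -2.820413
t₄ = 3.004672 − (-2.820413)·(3.004672 − 2.796233) / (-2.820413 − (-6.617182)) = 3.004672 − (-0.587883)/(3.796769) = 3.159509
p(3.159509) = 0.559028
t₅ = 3.159509 − 0.559028·(3.159509 − 3.004672) / (0.559028 − (-2.820413)) = 3.159509 − (0.086559)/(3.379441) = 3.133896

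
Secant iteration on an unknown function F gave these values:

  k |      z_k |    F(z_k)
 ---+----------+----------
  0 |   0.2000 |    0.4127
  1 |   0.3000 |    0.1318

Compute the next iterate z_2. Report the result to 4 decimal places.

z_2 = 0.3000 − 0.1318·(0.3000 − 0.2000) / (0.1318 − 0.4127)
   = 0.3000 − (0.013180)/(-0.280900) = 0.346921

0.3469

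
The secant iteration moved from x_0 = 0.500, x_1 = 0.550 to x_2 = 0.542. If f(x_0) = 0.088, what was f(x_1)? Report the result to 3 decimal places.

The secant line through (0.500, 0.088) and (0.550, f(x_1)) crosses zero at x_2 = 0.542.
So (0.500, 0.088), (0.550, f(x_1)), (0.542, 0) are collinear:
f(x_1) = 0.088 · (0.550 − 0.542) / (0.500 − 0.542) = 0.088 · (0.00800)/(-0.04200) = -0.01676

-0.017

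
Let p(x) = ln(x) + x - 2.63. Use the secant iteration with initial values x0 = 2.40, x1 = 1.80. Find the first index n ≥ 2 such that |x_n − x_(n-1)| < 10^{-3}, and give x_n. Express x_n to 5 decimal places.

n = 4, x_n = 1.95805

p(2.40) = 0.6454687, p(1.80) = -0.2422133
x2 = 1.8000000 − (-0.2422133)·(-0.6000000)/(-0.8876821) = 1.9637163;  |Δ| = 0.1637163
p(1.9637163) = 0.0085550
x3 = 1.9637163 − 0.0085550·(0.1637163)/(0.2507683) = 1.9581311;  |Δ| = 0.0055852
p(1.9581311) = 0.0001215
x4 = 1.9581311 − 0.0001215·(-0.0055852)/(-0.0084335) = 1.9580506;  |Δ| = 0.0000805
|x4 − x3| = 0.0000805 < 10^{-3}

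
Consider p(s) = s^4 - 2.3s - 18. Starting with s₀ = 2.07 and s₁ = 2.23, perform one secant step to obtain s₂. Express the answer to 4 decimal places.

p(2.07) = -4.400632, p(2.23) = 1.600734
s₂ = 2.230000 − 1.600734·(2.230000 − 2.070000) / (1.600734 − (-4.400632)) = 2.230000 − (0.256118)/(6.001366) = 2.187323

2.1873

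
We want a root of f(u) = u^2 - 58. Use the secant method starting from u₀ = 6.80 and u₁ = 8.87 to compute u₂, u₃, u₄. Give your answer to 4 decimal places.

7.5505, 7.6108, 7.6158

f(6.80) = -11.760000, f(8.87) = 20.676900
u₂ = 8.870000 − 20.676900·(8.870000 − 6.800000) / (20.676900 − (-11.760000)) = 8.870000 − (42.801183)/(32.436900) = 7.550479
f(7.550479) = -0.990273
u₃ = 7.550479 − (-0.990273)·(7.550479 − 8.870000) / (-0.990273 − 20.676900) = 7.550479 − (1.306686)/(-21.667173) = 7.610786
f(7.610786) = -0.075940
u₄ = 7.610786 − (-0.075940)·(7.610786 − 7.550479) / (-0.075940 − (-0.990273)) = 7.610786 − (-0.004580)/(0.914333) = 7.615795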